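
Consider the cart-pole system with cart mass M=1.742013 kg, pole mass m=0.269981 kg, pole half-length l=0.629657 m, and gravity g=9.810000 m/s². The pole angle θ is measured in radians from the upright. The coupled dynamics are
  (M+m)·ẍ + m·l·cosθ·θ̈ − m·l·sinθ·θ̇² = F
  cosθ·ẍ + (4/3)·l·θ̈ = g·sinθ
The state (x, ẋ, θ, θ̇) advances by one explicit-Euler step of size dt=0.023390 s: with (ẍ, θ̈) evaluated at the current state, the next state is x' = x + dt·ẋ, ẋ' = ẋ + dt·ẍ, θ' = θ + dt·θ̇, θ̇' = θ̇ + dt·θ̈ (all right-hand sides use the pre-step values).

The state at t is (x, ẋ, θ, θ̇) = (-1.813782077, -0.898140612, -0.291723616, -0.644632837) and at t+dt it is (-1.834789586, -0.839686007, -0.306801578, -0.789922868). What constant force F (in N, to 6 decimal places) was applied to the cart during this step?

F = 4.037213 N

ẍ = (ẋ'−ẋ)/dt = (-0.839686007−-0.898140612)/0.023390 = 2.499128
θ̈ = (θ̇'−θ̇)/dt = (-0.789922868−-0.644632837)/0.023390 = -6.211630
sinθ=-0.287603, cosθ=0.957750
F = (M+m)·ẍ + m·l·cosθ·θ̈ − m·l·sinθ·θ̇² = 5.028231 + -1.011334 − -0.020317 = 4.037213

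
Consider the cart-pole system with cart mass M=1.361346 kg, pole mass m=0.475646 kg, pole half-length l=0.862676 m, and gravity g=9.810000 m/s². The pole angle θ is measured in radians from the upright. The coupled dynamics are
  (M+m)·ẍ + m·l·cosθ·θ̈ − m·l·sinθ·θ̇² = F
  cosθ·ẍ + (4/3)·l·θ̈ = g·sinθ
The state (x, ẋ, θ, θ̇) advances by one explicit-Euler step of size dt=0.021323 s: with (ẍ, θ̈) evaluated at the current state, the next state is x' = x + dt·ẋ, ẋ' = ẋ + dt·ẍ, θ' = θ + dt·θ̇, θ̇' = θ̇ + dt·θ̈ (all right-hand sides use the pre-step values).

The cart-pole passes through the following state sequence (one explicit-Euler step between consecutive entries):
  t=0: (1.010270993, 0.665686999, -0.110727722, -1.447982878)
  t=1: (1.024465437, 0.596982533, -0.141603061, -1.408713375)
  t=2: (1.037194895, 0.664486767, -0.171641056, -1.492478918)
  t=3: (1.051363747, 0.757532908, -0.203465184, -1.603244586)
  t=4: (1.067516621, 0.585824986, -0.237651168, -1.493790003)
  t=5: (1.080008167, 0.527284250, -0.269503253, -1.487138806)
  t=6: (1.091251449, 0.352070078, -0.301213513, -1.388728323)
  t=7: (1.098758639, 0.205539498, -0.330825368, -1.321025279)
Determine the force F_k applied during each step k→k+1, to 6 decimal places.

F_0 = -5.072820 N
F_1 = 4.334654 N
F_2 = 6.071910 N
F_3 = -12.516807 N
F_4 = -4.703379 N
F_5 = -13.027811 N
F_6 = -11.144757 N

step 0→1:
  ẍ = (ẋ'−ẋ)/dt = (0.596982533−0.665686999)/0.021323 = -3.222083
  θ̈ = (θ̇'−θ̇)/dt = (-1.408713375−-1.447982878)/0.021323 = 1.841650
  sinθ=-0.110502, cosθ=0.993876
  F = (M+m)·ẍ + m·l·cosθ·θ̈ − m·l·sinθ·θ̇² = -5.918940 + 0.751053 − -0.095066 = -5.072820
step 1→2:
  ẍ = (ẋ'−ẋ)/dt = (0.664486767−0.596982533)/0.021323 = 3.165794
  θ̈ = (θ̇'−θ̇)/dt = (-1.492478918−-1.408713375)/0.021323 = -3.928413
  sinθ=-0.141130, cosθ=0.989991
  F = (M+m)·ẍ + m·l·cosθ·θ̈ − m·l·sinθ·θ̇² = 5.815539 + -1.595805 − -0.114920 = 4.334654
step 2→3:
  ẍ = (ẋ'−ẋ)/dt = (0.757532908−0.664486767)/0.021323 = 4.363651
  θ̈ = (θ̇'−θ̇)/dt = (-1.603244586−-1.492478918)/0.021323 = -5.194657
  sinθ=-0.170800, cosθ=0.985306
  F = (M+m)·ẍ + m·l·cosθ·θ̈ − m·l·sinθ·θ̇² = 8.015993 + -2.100194 − -0.156111 = 6.071910
step 3→4:
  ẍ = (ẋ'−ẋ)/dt = (0.585824986−0.757532908)/0.021323 = -8.052709
  θ̈ = (θ̇'−θ̇)/dt = (-1.493790003−-1.603244586)/0.021323 = 5.133170
  sinθ=-0.202064, cosθ=0.979372
  F = (M+m)·ẍ + m·l·cosθ·θ̈ − m·l·sinθ·θ̇² = -14.792763 + 2.062837 − -0.213118 = -12.516807
step 4→5:
  ẍ = (ẋ'−ẋ)/dt = (0.527284250−0.585824986)/0.021323 = -2.745427
  θ̈ = (θ̇'−θ̇)/dt = (-1.487138806−-1.493790003)/0.021323 = 0.311926
  sinθ=-0.235420, cosθ=0.971894
  F = (M+m)·ẍ + m·l·cosθ·θ̈ − m·l·sinθ·θ̇² = -5.043327 + 0.124395 − -0.215553 = -4.703379
step 5→6:
  ẍ = (ẋ'−ẋ)/dt = (0.352070078−0.527284250)/0.021323 = -8.217144
  θ̈ = (θ̇'−θ̇)/dt = (-1.388728323−-1.487138806)/0.021323 = 4.615227
  sinθ=-0.266253, cosθ=0.963903
  F = (M+m)·ẍ + m·l·cosθ·θ̈ − m·l·sinθ·θ̇² = -15.094829 + 1.825400 − -0.241618 = -13.027811
step 6→7:
  ẍ = (ẋ'−ẋ)/dt = (0.205539498−0.352070078)/0.021323 = -6.871950
  θ̈ = (θ̇'−θ̇)/dt = (-1.321025279−-1.388728323)/0.021323 = 3.175118
  sinθ=-0.296679, cosθ=0.954977
  F = (M+m)·ẍ + m·l·cosθ·θ̈ − m·l·sinθ·θ̇² = -12.623716 + 1.244184 − -0.234776 = -11.144757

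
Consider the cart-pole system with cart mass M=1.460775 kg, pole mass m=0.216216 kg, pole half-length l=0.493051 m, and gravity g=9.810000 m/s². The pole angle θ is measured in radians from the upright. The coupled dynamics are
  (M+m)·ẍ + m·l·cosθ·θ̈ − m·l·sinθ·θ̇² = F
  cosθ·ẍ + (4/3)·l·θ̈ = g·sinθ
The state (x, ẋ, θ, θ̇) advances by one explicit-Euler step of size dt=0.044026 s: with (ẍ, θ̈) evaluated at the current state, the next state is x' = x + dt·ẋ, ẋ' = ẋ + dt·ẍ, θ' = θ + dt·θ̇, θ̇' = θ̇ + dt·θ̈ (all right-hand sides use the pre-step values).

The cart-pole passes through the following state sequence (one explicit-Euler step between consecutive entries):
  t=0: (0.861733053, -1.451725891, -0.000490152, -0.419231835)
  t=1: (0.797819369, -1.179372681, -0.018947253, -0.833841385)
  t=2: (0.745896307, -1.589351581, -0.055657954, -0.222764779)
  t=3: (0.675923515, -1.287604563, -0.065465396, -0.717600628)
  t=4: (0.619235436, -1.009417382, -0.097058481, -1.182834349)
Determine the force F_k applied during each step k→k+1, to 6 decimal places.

F_0 = 9.370250 N
F_1 = -14.135662 N
F_2 = 10.297766 N
F_3 = 9.475884 N

step 0→1:
  ẍ = (ẋ'−ẋ)/dt = (-1.179372681−-1.451725891)/0.044026 = 6.186190
  θ̈ = (θ̇'−θ̇)/dt = (-0.833841385−-0.419231835)/0.044026 = -9.417380
  sinθ=-0.000490, cosθ=1.000000
  F = (M+m)·ẍ + m·l·cosθ·θ̈ − m·l·sinθ·θ̇² = 10.374185 + -1.003944 − -0.000009 = 9.370250
step 1→2:
  ẍ = (ẋ'−ẋ)/dt = (-1.589351581−-1.179372681)/0.044026 = -9.312200
  θ̈ = (θ̇'−θ̇)/dt = (-0.222764779−-0.833841385)/0.044026 = 13.879903
  sinθ=-0.018946, cosθ=0.999821
  F = (M+m)·ẍ + m·l·cosθ·θ̈ − m·l·sinθ·θ̇² = -15.616475 + 1.479409 − -0.001404 = -14.135662
step 2→3:
  ẍ = (ẋ'−ẋ)/dt = (-1.287604563−-1.589351581)/0.044026 = 6.853837
  θ̈ = (θ̇'−θ̇)/dt = (-0.717600628−-0.222764779)/0.044026 = -11.239628
  sinθ=-0.055629, cosθ=0.998451
  F = (M+m)·ẍ + m·l·cosθ·θ̈ − m·l·sinθ·θ̇² = 11.493823 + -1.196351 − -0.000294 = 10.297766
step 3→4:
  ẍ = (ẋ'−ẋ)/dt = (-1.009417382−-1.287604563)/0.044026 = 6.318702
  θ̈ = (θ̇'−θ̇)/dt = (-1.182834349−-0.717600628)/0.044026 = -10.567249
  sinθ=-0.065419, cosθ=0.997858
  F = (M+m)·ẍ + m·l·cosθ·θ̈ − m·l·sinθ·θ̇² = 10.596407 + -1.124114 − -0.003591 = 9.475884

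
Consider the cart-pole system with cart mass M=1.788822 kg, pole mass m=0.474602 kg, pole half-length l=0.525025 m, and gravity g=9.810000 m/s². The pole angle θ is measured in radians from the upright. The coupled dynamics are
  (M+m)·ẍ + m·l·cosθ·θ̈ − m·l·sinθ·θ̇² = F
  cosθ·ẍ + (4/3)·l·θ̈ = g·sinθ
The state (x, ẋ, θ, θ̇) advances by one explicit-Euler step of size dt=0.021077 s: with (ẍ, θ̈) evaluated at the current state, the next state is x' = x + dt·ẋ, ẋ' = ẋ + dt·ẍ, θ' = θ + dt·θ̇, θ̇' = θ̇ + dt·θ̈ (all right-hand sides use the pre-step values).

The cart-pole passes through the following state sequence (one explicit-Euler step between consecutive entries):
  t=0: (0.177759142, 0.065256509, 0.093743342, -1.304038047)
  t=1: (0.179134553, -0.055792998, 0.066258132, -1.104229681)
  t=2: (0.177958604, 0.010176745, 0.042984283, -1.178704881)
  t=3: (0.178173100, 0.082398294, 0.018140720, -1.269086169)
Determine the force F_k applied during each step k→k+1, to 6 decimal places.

step 0→1:
  ẍ = (ẋ'−ẋ)/dt = (-0.055792998−0.065256509)/0.021077 = -5.743204
  θ̈ = (θ̇'−θ̇)/dt = (-1.104229681−-1.304038047)/0.021077 = 9.479924
  sinθ=0.093606, cosθ=0.995609
  F = (M+m)·ẍ + m·l·cosθ·θ̈ − m·l·sinθ·θ̇² = -12.999305 + 2.351816 − 0.039664 = -10.687153
step 1→2:
  ẍ = (ẋ'−ẋ)/dt = (0.010176745−-0.055792998)/0.021077 = 3.129940
  θ̈ = (θ̇'−θ̇)/dt = (-1.178704881−-1.104229681)/0.021077 = -3.533482
  sinθ=0.066210, cosθ=0.997806
  F = (M+m)·ẍ + m·l·cosθ·θ̈ − m·l·sinθ·θ̇² = 7.084381 + -0.878534 − 0.020116 = 6.185731
step 2→3:
  ẍ = (ẋ'−ẋ)/dt = (0.082398294−0.010176745)/0.021077 = 3.426557
  θ̈ = (θ̇'−θ̇)/dt = (-1.269086169−-1.178704881)/0.021077 = -4.288148
  sinθ=0.042971, cosθ=0.999076
  F = (M+m)·ẍ + m·l·cosθ·θ̈ − m·l·sinθ·θ̇² = 7.755752 + -1.067525 − 0.014876 = 6.673351

F_0 = -10.687153 N
F_1 = 6.185731 N
F_2 = 6.673351 N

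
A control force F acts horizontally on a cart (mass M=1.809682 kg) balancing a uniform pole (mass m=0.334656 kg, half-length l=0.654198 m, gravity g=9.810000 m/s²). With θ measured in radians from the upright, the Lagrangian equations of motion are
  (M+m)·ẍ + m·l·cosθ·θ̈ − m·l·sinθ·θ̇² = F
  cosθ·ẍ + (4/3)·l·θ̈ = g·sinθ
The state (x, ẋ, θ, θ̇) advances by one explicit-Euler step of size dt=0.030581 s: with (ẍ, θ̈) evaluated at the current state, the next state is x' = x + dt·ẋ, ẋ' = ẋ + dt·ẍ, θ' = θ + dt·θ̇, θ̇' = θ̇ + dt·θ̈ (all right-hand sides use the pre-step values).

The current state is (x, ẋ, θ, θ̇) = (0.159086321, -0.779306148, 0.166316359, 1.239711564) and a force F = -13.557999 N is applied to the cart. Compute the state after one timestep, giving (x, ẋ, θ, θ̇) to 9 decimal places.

sinθ=0.165550669, cosθ=0.986201286
temp = (F + m·l·θ̇²·sinθ)/(M+m) = (-13.557999 + 0.055703191)/2.144338 = -6.296719924
θ̈ = (g·sinθ − cosθ·temp)/(l·(4/3 − m·cos²θ/(M+m))) = 10.134853835
ẍ = temp − m·l·θ̈·cosθ/(M+m) = -7.317183811
Euler: x'=0.159086321+0.030581·-0.779306148=0.135254360, ẋ'=-0.779306148+0.030581·-7.317183811=-1.003072946
       θ'=0.166316359+0.030581·1.239711564=0.204227978, θ̇'=1.239711564+0.030581·10.134853835=1.549645529

(0.135254360, -1.003072946, 0.204227978, 1.549645529)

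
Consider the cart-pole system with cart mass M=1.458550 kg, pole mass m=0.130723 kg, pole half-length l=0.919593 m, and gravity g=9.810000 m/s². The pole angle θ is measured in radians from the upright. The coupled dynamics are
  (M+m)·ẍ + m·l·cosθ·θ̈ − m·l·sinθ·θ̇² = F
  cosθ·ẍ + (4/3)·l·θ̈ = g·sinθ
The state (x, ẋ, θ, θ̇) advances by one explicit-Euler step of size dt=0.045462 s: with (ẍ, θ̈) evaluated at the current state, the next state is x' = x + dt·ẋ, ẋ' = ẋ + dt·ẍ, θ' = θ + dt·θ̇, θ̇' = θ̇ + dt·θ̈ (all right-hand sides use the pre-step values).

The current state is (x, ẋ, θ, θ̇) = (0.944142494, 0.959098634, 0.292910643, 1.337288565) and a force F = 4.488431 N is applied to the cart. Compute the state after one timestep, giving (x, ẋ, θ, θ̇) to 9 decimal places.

(0.987745036, 1.089008582, 0.353706456, 1.340874008)

sinθ=0.288740116, cosθ=0.957407513
temp = (F + m·l·θ̇²·sinθ)/(M+m) = (4.488431 + 0.062073331)/1.589273 = 2.863261586
θ̈ = (g·sinθ − cosθ·temp)/(l·(4/3 − m·cos²θ/(M+m))) = 0.078866811
ẍ = temp − m·l·θ̈·cosθ/(M+m) = 2.857550217
Euler: x'=0.944142494+0.045462·0.959098634=0.987745036, ẋ'=0.959098634+0.045462·2.857550217=1.089008582
       θ'=0.292910643+0.045462·1.337288565=0.353706456, θ̇'=1.337288565+0.045462·0.078866811=1.340874008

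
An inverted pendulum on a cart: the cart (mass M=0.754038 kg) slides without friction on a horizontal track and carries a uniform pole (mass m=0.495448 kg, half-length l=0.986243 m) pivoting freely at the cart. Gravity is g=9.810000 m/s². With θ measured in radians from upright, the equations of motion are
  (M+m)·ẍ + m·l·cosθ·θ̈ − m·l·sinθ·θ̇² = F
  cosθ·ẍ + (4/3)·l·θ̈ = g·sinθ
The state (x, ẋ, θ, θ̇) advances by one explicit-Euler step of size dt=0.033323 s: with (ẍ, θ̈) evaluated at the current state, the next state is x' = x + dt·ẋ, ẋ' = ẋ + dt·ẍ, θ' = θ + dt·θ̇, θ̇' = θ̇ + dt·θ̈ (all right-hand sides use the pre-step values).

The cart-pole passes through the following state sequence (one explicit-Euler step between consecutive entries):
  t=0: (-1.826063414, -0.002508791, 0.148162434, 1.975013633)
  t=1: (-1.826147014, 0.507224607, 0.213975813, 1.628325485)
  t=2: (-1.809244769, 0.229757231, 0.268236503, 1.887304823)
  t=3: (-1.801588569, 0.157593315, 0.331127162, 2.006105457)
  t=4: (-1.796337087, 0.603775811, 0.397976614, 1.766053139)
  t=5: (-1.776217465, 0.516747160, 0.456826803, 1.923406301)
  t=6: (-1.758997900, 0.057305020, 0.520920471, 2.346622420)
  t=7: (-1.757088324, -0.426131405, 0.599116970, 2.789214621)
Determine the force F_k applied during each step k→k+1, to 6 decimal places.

F_0 = 13.803734 N
F_1 = -6.968145 N
F_2 = -1.487413 N
F_3 = 12.762039 N
F_4 = -1.726859 N
F_5 = -12.455246 N
F_6 = -13.837008 N

step 0→1:
  ẍ = (ẋ'−ẋ)/dt = (0.507224607−-0.002508791)/0.033323 = 15.296744
  θ̈ = (θ̇'−θ̇)/dt = (1.628325485−1.975013633)/0.033323 = -10.403870
  sinθ=0.147621, cosθ=0.989044
  F = (M+m)·ẍ + m·l·cosθ·θ̈ − m·l·sinθ·θ̇² = 19.113067 + -5.027968 − 0.281365 = 13.803734
step 1→2:
  ẍ = (ẋ'−ẋ)/dt = (0.229757231−0.507224607)/0.033323 = -8.326603
  θ̈ = (θ̇'−θ̇)/dt = (1.887304823−1.628325485)/0.033323 = 7.771789
  sinθ=0.212347, cosθ=0.977194
  F = (M+m)·ẍ + m·l·cosθ·θ̈ − m·l·sinθ·θ̇² = -10.403973 + 3.710941 − 0.275112 = -6.968145
step 2→3:
  ẍ = (ẋ'−ẋ)/dt = (0.157593315−0.229757231)/0.033323 = -2.165589
  θ̈ = (θ̇'−θ̇)/dt = (2.006105457−1.887304823)/0.033323 = 3.565124
  sinθ=0.265031, cosθ=0.964240
  F = (M+m)·ẍ + m·l·cosθ·θ̈ − m·l·sinθ·θ̇² = -2.705873 + 1.679739 − 0.461279 = -1.487413
step 3→4:
  ẍ = (ẋ'−ẋ)/dt = (0.603775811−0.157593315)/0.033323 = 13.389626
  θ̈ = (θ̇'−θ̇)/dt = (1.766053139−2.006105457)/0.033323 = -7.203803
  sinθ=0.325109, cosθ=0.945676
  F = (M+m)·ẍ + m·l·cosθ·θ̈ − m·l·sinθ·θ̇² = 16.730150 + -3.328790 − 0.639321 = 12.762039
step 4→5:
  ẍ = (ẋ'−ẋ)/dt = (0.516747160−0.603775811)/0.033323 = -2.611669
  θ̈ = (θ̇'−θ̇)/dt = (1.923406301−1.766053139)/0.033323 = 4.722059
  sinθ=0.387554, cosθ=0.921847
  F = (M+m)·ẍ + m·l·cosθ·θ̈ − m·l·sinθ·θ̇² = -3.263244 + 2.127023 − 0.590638 = -1.726859
step 5→6:
  ẍ = (ẋ'−ẋ)/dt = (0.057305020−0.516747160)/0.033323 = -13.787538
  θ̈ = (θ̇'−θ̇)/dt = (2.346622420−1.923406301)/0.033323 = 12.700421
  sinθ=0.441103, cosθ=0.897457
  F = (M+m)·ẍ + m·l·cosθ·θ̈ − m·l·sinθ·θ̇² = -17.227336 + 5.569467 − 0.797377 = -12.455246
step 6→7:
  ẍ = (ẋ'−ẋ)/dt = (-0.426131405−0.057305020)/0.033323 = -14.507590
  θ̈ = (θ̇'−θ̇)/dt = (2.789214621−2.346622420)/0.033323 = 13.281883
  sinθ=0.497679, cosθ=0.867361
  F = (M+m)·ẍ + m·l·cosθ·θ̈ − m·l·sinθ·θ̇² = -18.127031 + 5.629137 − 1.339114 = -13.837008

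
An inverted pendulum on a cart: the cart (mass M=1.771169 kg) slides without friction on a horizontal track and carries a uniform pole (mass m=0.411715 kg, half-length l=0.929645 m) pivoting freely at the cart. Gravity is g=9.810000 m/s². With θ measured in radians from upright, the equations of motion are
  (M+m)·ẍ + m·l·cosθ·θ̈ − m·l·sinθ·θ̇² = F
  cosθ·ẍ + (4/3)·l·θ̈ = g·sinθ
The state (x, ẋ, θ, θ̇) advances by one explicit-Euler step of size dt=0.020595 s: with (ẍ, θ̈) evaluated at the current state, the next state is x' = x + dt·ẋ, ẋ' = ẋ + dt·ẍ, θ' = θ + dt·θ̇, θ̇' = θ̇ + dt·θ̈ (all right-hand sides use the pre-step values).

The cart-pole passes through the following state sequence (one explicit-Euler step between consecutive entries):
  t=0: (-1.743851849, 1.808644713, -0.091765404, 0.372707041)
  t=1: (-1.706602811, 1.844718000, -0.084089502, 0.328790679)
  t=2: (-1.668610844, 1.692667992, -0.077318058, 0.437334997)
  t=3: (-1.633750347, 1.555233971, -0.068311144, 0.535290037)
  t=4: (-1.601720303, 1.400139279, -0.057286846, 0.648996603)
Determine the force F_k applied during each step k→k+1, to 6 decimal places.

step 0→1:
  ẍ = (ẋ'−ẋ)/dt = (1.844718000−1.808644713)/0.020595 = 1.751556
  θ̈ = (θ̇'−θ̇)/dt = (0.328790679−0.372707041)/0.020595 = -2.132380
  sinθ=-0.091637, cosθ=0.995793
  F = (M+m)·ẍ + m·l·cosθ·θ̈ − m·l·sinθ·θ̇² = 3.823443 + -0.812732 − -0.004872 = 3.015583
step 1→2:
  ẍ = (ẋ'−ẋ)/dt = (1.692667992−1.844718000)/0.020595 = -7.382860
  θ̈ = (θ̇'−θ̇)/dt = (0.437334997−0.328790679)/0.020595 = 5.270421
  sinθ=-0.083990, cosθ=0.996467
  F = (M+m)·ẍ + m·l·cosθ·θ̈ − m·l·sinθ·θ̇² = -16.115928 + 2.010119 − -0.003475 = -14.102333
step 2→3:
  ẍ = (ẋ'−ẋ)/dt = (1.555233971−1.692667992)/0.020595 = -6.673174
  θ̈ = (θ̇'−θ̇)/dt = (0.535290037−0.437334997)/0.020595 = 4.756253
  sinθ=-0.077241, cosθ=0.997012
  F = (M+m)·ẍ + m·l·cosθ·θ̈ − m·l·sinθ·θ̇² = -14.566765 + 1.815012 − -0.005654 = -12.746099
step 3→4:
  ẍ = (ẋ'−ẋ)/dt = (1.400139279−1.555233971)/0.020595 = -7.530696
  θ̈ = (θ̇'−θ̇)/dt = (0.648996603−0.535290037)/0.020595 = 5.521076
  sinθ=-0.068258, cosθ=0.997668
  F = (M+m)·ẍ + m·l·cosθ·θ̈ − m·l·sinθ·θ̇² = -16.438637 + 2.108257 − -0.007486 = -14.322894

F_0 = 3.015583 N
F_1 = -14.102333 N
F_2 = -12.746099 N
F_3 = -14.322894 N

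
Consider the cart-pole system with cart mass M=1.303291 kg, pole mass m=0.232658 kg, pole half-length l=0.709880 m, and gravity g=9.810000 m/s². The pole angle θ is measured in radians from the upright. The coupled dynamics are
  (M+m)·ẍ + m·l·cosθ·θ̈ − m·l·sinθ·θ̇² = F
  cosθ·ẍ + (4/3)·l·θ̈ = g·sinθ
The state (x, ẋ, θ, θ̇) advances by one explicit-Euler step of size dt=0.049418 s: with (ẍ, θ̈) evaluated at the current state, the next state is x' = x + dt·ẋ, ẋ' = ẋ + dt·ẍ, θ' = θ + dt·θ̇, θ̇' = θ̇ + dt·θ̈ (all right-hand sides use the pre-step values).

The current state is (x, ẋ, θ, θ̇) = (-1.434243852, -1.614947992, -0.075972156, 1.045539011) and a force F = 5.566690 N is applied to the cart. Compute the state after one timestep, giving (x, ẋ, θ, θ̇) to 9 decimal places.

sinθ=-0.075899095, cosθ=0.997115504
temp = (F + m·l·θ̇²·sinθ)/(M+m) = (5.566690 + -0.013703137)/1.535949 = 3.615345863
θ̈ = (g·sinθ − cosθ·temp)/(l·(4/3 − m·cos²θ/(M+m))) = -5.180446876
ẍ = temp − m·l·θ̈·cosθ/(M+m) = 4.170788007
Euler: x'=-1.434243852+0.049418·-1.614947992=-1.514051352, ẋ'=-1.614947992+0.049418·4.170788007=-1.408835990
       θ'=-0.075972156+0.049418·1.045539011=-0.024303709, θ̇'=1.045539011+0.049418·-5.180446876=0.789531687

(-1.514051352, -1.408835990, -0.024303709, 0.789531687)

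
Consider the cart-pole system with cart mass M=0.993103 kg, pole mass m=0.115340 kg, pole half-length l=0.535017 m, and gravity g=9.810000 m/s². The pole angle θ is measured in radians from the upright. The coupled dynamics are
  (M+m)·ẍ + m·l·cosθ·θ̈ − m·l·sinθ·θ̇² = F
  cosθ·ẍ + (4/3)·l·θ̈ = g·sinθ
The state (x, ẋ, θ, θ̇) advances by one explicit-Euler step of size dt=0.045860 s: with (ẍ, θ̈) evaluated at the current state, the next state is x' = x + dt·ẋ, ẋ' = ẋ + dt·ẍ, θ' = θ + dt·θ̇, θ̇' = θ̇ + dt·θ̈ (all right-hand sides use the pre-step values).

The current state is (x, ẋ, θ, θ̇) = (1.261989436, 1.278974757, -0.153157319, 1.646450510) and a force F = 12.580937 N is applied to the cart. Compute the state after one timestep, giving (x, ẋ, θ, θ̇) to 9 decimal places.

sinθ=-0.152559248, cosθ=0.988294327
temp = (F + m·l·θ̇²·sinθ)/(M+m) = (12.580937 + -0.025520162)/1.108443 = 11.327074859
θ̈ = (g·sinθ − cosθ·temp)/(l·(4/3 − m·cos²θ/(M+m))) = -19.258685946
ẍ = temp − m·l·θ̈·cosθ/(M+m) = 12.386687467
Euler: x'=1.261989436+0.045860·1.278974757=1.320643218, ẋ'=1.278974757+0.045860·12.386687467=1.847028244
       θ'=-0.153157319+0.045860·1.646450510=-0.077651099, θ̇'=1.646450510+0.045860·-19.258685946=0.763247172

(1.320643218, 1.847028244, -0.077651099, 0.763247172)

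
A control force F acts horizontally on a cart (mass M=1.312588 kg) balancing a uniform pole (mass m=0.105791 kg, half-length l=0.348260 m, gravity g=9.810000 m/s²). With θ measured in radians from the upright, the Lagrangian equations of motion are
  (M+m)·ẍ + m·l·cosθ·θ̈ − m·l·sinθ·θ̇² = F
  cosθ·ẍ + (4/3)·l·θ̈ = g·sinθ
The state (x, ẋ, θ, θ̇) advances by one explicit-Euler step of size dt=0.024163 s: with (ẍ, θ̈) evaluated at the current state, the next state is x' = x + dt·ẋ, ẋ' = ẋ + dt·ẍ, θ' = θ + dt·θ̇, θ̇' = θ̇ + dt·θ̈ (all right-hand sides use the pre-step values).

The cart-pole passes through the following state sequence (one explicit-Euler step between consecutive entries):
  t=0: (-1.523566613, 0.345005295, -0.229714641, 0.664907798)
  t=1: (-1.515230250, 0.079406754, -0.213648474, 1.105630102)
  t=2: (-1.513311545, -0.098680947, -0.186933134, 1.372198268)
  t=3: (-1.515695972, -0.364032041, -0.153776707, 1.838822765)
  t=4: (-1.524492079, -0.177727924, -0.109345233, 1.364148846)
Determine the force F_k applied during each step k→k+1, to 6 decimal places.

F_0 = -14.932702 N
F_1 = -10.047068 N
F_2 = -14.864241 N
F_3 = 10.239994 N

step 0→1:
  ẍ = (ẋ'−ẋ)/dt = (0.079406754−0.345005295)/0.024163 = -10.991952
  θ̈ = (θ̇'−θ̇)/dt = (1.105630102−0.664907798)/0.024163 = 18.239552
  sinθ=-0.227700, cosθ=0.973731
  F = (M+m)·ẍ + m·l·cosθ·θ̈ − m·l·sinθ·θ̇² = -15.590754 + 0.654343 − -0.003709 = -14.932702
step 1→2:
  ẍ = (ẋ'−ẋ)/dt = (-0.098680947−0.079406754)/0.024163 = -7.370265
  θ̈ = (θ̇'−θ̇)/dt = (1.372198268−1.105630102)/0.024163 = 11.032081
  sinθ=-0.212027, cosθ=0.977264
  F = (M+m)·ẍ + m·l·cosθ·θ̈ − m·l·sinθ·θ̇² = -10.453828 + 0.397211 − -0.009549 = -10.047068
step 2→3:
  ẍ = (ẋ'−ẋ)/dt = (-0.364032041−-0.098680947)/0.024163 = -10.981711
  θ̈ = (θ̇'−θ̇)/dt = (1.838822765−1.372198268)/0.024163 = 19.311530
  sinθ=-0.185846, cosθ=0.982579
  F = (M+m)·ẍ + m·l·cosθ·θ̈ − m·l·sinθ·θ̇² = -15.576229 + 0.699095 − -0.012893 = -14.864241
step 3→4:
  ẍ = (ẋ'−ẋ)/dt = (-0.177727924−-0.364032041)/0.024163 = 7.710306
  θ̈ = (θ̇'−θ̇)/dt = (1.364148846−1.838822765)/0.024163 = -19.644660
  sinθ=-0.153171, cosθ=0.988200
  F = (M+m)·ẍ + m·l·cosθ·θ̈ − m·l·sinθ·θ̇² = 10.936136 + -0.715223 − -0.019081 = 10.239994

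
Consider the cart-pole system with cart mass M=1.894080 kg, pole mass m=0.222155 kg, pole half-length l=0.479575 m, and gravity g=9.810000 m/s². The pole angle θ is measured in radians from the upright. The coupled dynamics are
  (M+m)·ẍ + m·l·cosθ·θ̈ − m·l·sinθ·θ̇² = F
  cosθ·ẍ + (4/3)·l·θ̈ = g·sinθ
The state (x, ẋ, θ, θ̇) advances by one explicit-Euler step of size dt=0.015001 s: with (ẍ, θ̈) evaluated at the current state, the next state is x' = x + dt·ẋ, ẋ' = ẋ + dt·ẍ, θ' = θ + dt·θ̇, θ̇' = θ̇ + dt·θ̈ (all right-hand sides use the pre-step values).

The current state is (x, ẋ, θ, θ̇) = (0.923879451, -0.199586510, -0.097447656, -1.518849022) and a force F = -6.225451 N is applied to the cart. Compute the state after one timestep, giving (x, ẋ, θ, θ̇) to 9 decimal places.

(0.920885454, -0.246415461, -0.120231910, -1.468352610)

sinθ=-0.097293501, cosθ=0.995255733
temp = (F + m·l·θ̇²·sinθ)/(M+m) = (-6.225451 + -0.023912538)/2.116235 = -2.953057452
θ̈ = (g·sinθ − cosθ·temp)/(l·(4/3 − m·cos²θ/(M+m))) = 3.366203058
ẍ = temp − m·l·θ̈·cosθ/(M+m) = -3.121721972
Euler: x'=0.923879451+0.015001·-0.199586510=0.920885454, ẋ'=-0.199586510+0.015001·-3.121721972=-0.246415461
       θ'=-0.097447656+0.015001·-1.518849022=-0.120231910, θ̇'=-1.518849022+0.015001·3.366203058=-1.468352610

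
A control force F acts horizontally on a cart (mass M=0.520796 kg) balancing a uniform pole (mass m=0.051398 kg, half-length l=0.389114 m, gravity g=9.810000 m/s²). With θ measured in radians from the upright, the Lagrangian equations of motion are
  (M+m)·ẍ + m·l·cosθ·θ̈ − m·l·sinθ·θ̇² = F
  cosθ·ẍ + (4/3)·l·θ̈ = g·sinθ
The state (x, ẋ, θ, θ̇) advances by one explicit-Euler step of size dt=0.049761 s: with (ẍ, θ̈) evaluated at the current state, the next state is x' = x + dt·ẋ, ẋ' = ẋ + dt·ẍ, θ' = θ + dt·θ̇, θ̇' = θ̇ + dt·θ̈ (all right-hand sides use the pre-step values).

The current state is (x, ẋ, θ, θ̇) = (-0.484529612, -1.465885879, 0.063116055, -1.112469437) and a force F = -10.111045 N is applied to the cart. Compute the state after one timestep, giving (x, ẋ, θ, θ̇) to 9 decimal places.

(-0.557473559, -2.410516165, 0.007758463, 0.763984579)

sinθ=0.063074158, cosθ=0.998008843
temp = (F + m·l·θ̇²·sinθ)/(M+m) = (-10.111045 + 0.001561172)/0.572194 = -17.667930506
θ̈ = (g·sinθ − cosθ·temp)/(l·(4/3 − m·cos²θ/(M+m))) = 37.709330922
ẍ = temp − m·l·θ̈·cosθ/(M+m) = -18.983346123
Euler: x'=-0.484529612+0.049761·-1.465885879=-0.557473559, ẋ'=-1.465885879+0.049761·-18.983346123=-2.410516165
       θ'=0.063116055+0.049761·-1.112469437=0.007758463, θ̇'=-1.112469437+0.049761·37.709330922=0.763984579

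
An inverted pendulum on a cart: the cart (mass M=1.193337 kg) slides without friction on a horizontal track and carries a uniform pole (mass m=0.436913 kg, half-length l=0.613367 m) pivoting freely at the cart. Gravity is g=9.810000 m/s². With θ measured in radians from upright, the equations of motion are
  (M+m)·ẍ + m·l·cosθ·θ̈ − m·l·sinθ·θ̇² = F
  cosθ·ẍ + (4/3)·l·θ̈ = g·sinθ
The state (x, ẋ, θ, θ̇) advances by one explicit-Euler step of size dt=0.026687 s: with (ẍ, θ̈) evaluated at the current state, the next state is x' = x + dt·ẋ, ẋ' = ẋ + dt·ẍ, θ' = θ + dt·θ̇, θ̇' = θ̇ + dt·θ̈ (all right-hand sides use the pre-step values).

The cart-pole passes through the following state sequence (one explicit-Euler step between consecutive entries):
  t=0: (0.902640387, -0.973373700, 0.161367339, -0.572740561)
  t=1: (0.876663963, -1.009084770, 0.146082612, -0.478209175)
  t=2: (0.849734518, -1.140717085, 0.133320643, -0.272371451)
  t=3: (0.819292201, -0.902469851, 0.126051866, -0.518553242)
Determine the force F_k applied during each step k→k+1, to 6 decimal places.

F_0 = -1.258693 N
F_1 = -6.005064 N
F_2 = 12.101162 N

step 0→1:
  ẍ = (ẋ'−ẋ)/dt = (-1.009084770−-0.973373700)/0.026687 = -1.338145
  θ̈ = (θ̇'−θ̇)/dt = (-0.478209175−-0.572740561)/0.026687 = 3.542226
  sinθ=0.160668, cosθ=0.987009
  F = (M+m)·ẍ + m·l·cosθ·θ̈ − m·l·sinθ·θ̇² = -2.181511 + 0.936942 − 0.014124 = -1.258693
step 1→2:
  ẍ = (ẋ'−ẋ)/dt = (-1.140717085−-1.009084770)/0.026687 = -4.932451
  θ̈ = (θ̇'−θ̇)/dt = (-0.272371451−-0.478209175)/0.026687 = 7.713033
  sinθ=0.145564, cosθ=0.989349
  F = (M+m)·ẍ + m·l·cosθ·θ̈ − m·l·sinθ·θ̇² = -8.041128 + 2.044985 − 0.008921 = -6.005064
step 2→3:
  ẍ = (ẋ'−ẋ)/dt = (-0.902469851−-1.140717085)/0.026687 = 8.927464
  θ̈ = (θ̇'−θ̇)/dt = (-0.518553242−-0.272371451)/0.026687 = -9.224783
  sinθ=0.132926, cosθ=0.991126
  F = (M+m)·ẍ + m·l·cosθ·θ̈ − m·l·sinθ·θ̇² = 14.553998 + -2.450194 − 0.002643 = 12.101162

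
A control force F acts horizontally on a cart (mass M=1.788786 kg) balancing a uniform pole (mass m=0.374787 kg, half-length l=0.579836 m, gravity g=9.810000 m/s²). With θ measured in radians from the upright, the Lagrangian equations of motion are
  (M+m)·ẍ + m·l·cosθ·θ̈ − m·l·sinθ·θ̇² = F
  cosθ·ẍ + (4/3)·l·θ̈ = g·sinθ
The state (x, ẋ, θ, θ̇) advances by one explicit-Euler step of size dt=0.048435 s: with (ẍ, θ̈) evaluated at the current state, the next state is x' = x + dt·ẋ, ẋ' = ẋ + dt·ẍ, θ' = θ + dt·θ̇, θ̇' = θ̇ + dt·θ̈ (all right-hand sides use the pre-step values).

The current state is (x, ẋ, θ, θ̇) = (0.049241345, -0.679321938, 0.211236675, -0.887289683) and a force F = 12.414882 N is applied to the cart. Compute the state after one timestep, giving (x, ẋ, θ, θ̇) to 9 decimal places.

(0.016338387, -0.375511855, 0.168260799, -1.142663596)

sinθ=0.209669247, cosθ=0.977772370
temp = (F + m·l·θ̇²·sinθ)/(M+m) = (12.414882 + 0.035871975)/2.163573 = 5.754718688
θ̈ = (g·sinθ − cosθ·temp)/(l·(4/3 − m·cos²θ/(M+m))) = -5.272507752
ẍ = temp − m·l·θ̈·cosθ/(M+m) = 6.272531901
Euler: x'=0.049241345+0.048435·-0.679321938=0.016338387, ẋ'=-0.679321938+0.048435·6.272531901=-0.375511855
       θ'=0.211236675+0.048435·-0.887289683=0.168260799, θ̇'=-0.887289683+0.048435·-5.272507752=-1.142663596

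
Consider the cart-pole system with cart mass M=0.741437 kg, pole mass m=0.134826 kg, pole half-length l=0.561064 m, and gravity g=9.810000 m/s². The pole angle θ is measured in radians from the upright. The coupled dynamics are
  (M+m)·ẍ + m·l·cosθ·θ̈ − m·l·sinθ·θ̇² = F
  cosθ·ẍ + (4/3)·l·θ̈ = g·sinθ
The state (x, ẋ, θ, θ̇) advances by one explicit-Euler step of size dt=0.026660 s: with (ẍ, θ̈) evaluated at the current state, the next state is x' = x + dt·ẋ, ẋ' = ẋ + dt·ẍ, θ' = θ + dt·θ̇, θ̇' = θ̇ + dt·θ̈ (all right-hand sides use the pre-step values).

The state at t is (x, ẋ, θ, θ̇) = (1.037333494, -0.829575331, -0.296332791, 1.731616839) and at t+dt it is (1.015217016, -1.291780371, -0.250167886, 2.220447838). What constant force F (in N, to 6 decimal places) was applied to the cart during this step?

ẍ = (ẋ'−ẋ)/dt = (-1.291780371−-0.829575331)/0.026660 = -17.337023
θ̈ = (θ̇'−θ̇)/dt = (2.220447838−1.731616839)/0.026660 = 18.335746
sinθ=-0.292015, cosθ=0.956414
F = (M+m)·ẍ + m·l·cosθ·θ̈ − m·l·sinθ·θ̇² = -15.191792 + 1.326571 − -0.066236 = -13.798985

F = -13.798985 N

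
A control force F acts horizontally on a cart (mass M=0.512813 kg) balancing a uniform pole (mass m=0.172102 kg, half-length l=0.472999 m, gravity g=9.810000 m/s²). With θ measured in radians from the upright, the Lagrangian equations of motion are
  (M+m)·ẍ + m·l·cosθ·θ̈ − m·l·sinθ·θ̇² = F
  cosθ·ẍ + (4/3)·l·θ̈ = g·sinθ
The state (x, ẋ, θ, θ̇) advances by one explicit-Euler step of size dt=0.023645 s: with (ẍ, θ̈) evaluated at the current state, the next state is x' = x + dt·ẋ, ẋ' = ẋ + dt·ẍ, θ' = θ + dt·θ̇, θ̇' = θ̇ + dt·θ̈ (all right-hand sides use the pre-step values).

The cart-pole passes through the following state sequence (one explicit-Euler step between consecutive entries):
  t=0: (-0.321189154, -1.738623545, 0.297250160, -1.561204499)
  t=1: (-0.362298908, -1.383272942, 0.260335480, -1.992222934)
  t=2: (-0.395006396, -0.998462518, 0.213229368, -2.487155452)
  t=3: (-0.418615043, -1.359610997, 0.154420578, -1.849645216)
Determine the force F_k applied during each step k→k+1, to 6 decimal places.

step 0→1:
  ẍ = (ẋ'−ẋ)/dt = (-1.383272942−-1.738623545)/0.023645 = 15.028573
  θ̈ = (θ̇'−θ̇)/dt = (-1.992222934−-1.561204499)/0.023645 = -18.228735
  sinθ=0.292892, cosθ=0.956146
  F = (M+m)·ẍ + m·l·cosθ·θ̈ − m·l·sinθ·θ̇² = 10.293295 + -1.418818 − 0.058113 = 8.816364
step 1→2:
  ẍ = (ẋ'−ẋ)/dt = (-0.998462518−-1.383272942)/0.023645 = 16.274495
  θ̈ = (θ̇'−θ̇)/dt = (-2.487155452−-1.992222934)/0.023645 = -20.931805
  sinθ=0.257405, cosθ=0.966304
  F = (M+m)·ẍ + m·l·cosθ·θ̈ − m·l·sinθ·θ̇² = 11.146645 + -1.646518 − 0.083165 = 9.416963
step 2→3:
  ẍ = (ẋ'−ẋ)/dt = (-1.359610997−-0.998462518)/0.023645 = -15.273778
  θ̈ = (θ̇'−θ̇)/dt = (-1.849645216−-2.487155452)/0.023645 = 26.961735
  sinθ=0.211617, cosθ=0.977353
  F = (M+m)·ẍ + m·l·cosθ·θ̈ − m·l·sinθ·θ̇² = -10.461240 + 2.145089 − 0.106562 = -8.422713

F_0 = 8.816364 N
F_1 = 9.416963 N
F_2 = -8.422713 N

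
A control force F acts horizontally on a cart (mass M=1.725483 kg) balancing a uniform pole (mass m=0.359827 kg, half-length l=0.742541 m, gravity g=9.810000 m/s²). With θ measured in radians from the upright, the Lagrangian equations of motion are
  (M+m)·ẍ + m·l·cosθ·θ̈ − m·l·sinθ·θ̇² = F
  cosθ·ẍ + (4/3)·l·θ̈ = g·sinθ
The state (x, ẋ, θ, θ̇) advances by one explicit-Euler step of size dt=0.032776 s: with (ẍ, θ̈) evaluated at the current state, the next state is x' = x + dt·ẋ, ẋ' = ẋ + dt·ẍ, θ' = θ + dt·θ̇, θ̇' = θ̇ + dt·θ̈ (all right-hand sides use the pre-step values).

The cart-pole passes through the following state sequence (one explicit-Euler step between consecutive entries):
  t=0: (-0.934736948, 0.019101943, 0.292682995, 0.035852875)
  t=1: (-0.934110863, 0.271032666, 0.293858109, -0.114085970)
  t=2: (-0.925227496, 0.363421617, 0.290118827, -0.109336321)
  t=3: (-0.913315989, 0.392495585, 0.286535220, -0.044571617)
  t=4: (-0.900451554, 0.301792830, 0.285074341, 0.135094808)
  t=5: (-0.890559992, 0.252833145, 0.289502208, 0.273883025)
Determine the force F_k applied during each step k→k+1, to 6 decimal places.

step 0→1:
  ẍ = (ẋ'−ẋ)/dt = (0.271032666−0.019101943)/0.032776 = 7.686439
  θ̈ = (θ̇'−θ̇)/dt = (-0.114085970−0.035852875)/0.032776 = -4.574654
  sinθ=0.288522, cosθ=0.957473
  F = (M+m)·ẍ + m·l·cosθ·θ̈ − m·l·sinθ·θ̇² = 16.028608 + -1.170305 − 0.000099 = 14.858204
step 1→2:
  ẍ = (ẋ'−ẋ)/dt = (0.363421617−0.271032666)/0.032776 = 2.818799
  θ̈ = (θ̇'−θ̇)/dt = (-0.109336321−-0.114085970)/0.032776 = 0.144912
  sinθ=0.289647, cosθ=0.957134
  F = (M+m)·ẍ + m·l·cosθ·θ̈ − m·l·sinθ·θ̇² = 5.878069 + 0.037059 − 0.001007 = 5.914121
step 2→3:
  ẍ = (ẋ'−ẋ)/dt = (0.392495585−0.363421617)/0.032776 = 0.887051
  θ̈ = (θ̇'−θ̇)/dt = (-0.044571617−-0.109336321)/0.032776 = 1.975980
  sinθ=0.286066, cosθ=0.958210
  F = (M+m)·ẍ + m·l·cosθ·θ̈ − m·l·sinθ·θ̇² = 1.849775 + 0.505891 − 0.000914 = 2.354753
step 3→4:
  ẍ = (ẋ'−ẋ)/dt = (0.301792830−0.392495585)/0.032776 = -2.767353
  θ̈ = (θ̇'−θ̇)/dt = (0.135094808−-0.044571617)/0.032776 = 5.481646
  sinθ=0.282630, cosθ=0.959229
  F = (M+m)·ẍ + m·l·cosθ·θ̈ − m·l·sinθ·θ̇² = -5.770788 + 1.404906 − 0.000150 = -4.366032
step 4→5:
  ẍ = (ẋ'−ẋ)/dt = (0.252833145−0.301792830)/0.032776 = -1.493766
  θ̈ = (θ̇'−θ̇)/dt = (0.273883025−0.135094808)/0.032776 = 4.234446
  sinθ=0.281229, cosθ=0.959641
  F = (M+m)·ẍ + m·l·cosθ·θ̈ − m·l·sinθ·θ̇² = -3.114966 + 1.085724 − 0.001371 = -2.030613

F_0 = 14.858204 N
F_1 = 5.914121 N
F_2 = 2.354753 N
F_3 = -4.366032 N
F_4 = -2.030613 N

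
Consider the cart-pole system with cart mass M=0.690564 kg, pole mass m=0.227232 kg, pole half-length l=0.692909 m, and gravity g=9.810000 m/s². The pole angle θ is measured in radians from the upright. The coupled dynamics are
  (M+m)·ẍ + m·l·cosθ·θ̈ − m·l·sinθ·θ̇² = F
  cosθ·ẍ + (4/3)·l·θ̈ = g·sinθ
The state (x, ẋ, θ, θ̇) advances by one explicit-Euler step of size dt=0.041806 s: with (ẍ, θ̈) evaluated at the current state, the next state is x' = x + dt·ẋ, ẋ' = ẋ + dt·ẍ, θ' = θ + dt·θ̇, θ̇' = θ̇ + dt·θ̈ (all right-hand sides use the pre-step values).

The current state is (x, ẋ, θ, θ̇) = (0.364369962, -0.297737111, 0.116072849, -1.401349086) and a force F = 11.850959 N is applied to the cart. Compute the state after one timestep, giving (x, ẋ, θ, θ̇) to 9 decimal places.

(0.351922764, 0.354424613, 0.057488049, -2.051084606)

sinθ=0.115812385, cosθ=0.993271107
temp = (F + m·l·θ̇²·sinθ)/(M+m) = (11.850959 + 0.035809097)/0.917796 = 12.951427220
θ̈ = (g·sinθ − cosθ·temp)/(l·(4/3 − m·cos²θ/(M+m))) = -15.541681096
ẍ = temp − m·l·θ̈·cosθ/(M+m) = 15.599715926
Euler: x'=0.364369962+0.041806·-0.297737111=0.351922764, ẋ'=-0.297737111+0.041806·15.599715926=0.354424613
       θ'=0.116072849+0.041806·-1.401349086=0.057488049, θ̇'=-1.401349086+0.041806·-15.541681096=-2.051084606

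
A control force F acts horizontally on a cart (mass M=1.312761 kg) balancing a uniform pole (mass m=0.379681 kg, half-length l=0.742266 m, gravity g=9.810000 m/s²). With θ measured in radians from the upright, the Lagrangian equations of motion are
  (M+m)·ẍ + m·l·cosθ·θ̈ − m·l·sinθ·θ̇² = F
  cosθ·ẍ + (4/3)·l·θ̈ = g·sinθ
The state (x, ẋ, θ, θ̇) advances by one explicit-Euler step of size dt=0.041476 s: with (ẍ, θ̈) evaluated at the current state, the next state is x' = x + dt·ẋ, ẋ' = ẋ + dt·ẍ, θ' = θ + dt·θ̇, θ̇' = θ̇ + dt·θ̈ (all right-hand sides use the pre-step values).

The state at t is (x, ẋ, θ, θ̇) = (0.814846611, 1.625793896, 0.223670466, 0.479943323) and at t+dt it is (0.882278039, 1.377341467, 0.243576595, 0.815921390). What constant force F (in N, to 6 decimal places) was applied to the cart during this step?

ẍ = (ẋ'−ẋ)/dt = (1.377341467−1.625793896)/0.041476 = -5.990270
θ̈ = (θ̇'−θ̇)/dt = (0.815921390−0.479943323)/0.041476 = 8.100542
sinθ=0.221810, cosθ=0.975090
F = (M+m)·ẍ + m·l·cosθ·θ̈ − m·l·sinθ·θ̇² = -10.138184 + 2.226061 − 0.014399 = -7.926522

F = -7.926522 N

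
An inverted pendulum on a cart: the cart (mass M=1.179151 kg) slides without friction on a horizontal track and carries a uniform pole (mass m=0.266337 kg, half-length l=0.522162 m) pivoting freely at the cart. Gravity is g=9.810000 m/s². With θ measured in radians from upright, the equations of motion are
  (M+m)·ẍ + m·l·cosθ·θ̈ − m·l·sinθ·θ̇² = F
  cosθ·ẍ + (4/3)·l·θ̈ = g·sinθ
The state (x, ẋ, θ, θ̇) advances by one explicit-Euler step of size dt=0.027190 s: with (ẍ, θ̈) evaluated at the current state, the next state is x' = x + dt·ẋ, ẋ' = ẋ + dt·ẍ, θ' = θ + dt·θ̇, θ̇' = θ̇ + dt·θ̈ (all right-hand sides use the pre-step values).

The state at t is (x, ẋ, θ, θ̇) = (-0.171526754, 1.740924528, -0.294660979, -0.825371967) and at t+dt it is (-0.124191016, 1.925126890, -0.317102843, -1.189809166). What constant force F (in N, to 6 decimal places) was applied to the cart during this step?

ẍ = (ẋ'−ẋ)/dt = (1.925126890−1.740924528)/0.027190 = 6.774636
θ̈ = (θ̇'−θ̇)/dt = (-1.189809166−-0.825371967)/0.027190 = -13.403354
sinθ=-0.290415, cosθ=0.956901
F = (M+m)·ẍ + m·l·cosθ·θ̈ − m·l·sinθ·θ̇² = 9.792656 + -1.783681 − -0.027514 = 8.036489

F = 8.036489 N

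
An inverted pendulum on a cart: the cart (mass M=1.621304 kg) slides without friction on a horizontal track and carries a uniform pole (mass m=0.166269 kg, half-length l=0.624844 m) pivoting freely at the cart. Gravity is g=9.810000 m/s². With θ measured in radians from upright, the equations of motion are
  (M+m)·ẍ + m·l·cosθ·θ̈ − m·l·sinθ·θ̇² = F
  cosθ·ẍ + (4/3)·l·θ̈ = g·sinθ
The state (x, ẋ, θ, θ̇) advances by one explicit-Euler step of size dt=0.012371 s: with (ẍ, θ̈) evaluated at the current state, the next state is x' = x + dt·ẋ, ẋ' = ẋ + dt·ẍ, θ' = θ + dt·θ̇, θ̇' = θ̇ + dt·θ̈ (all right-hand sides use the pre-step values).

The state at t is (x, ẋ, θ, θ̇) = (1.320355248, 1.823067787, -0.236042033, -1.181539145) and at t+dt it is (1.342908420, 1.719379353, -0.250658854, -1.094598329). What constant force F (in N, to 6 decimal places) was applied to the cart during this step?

F = -14.238868 N

ẍ = (ẋ'−ẋ)/dt = (1.719379353−1.823067787)/0.012371 = -8.381573
θ̈ = (θ̇'−θ̇)/dt = (-1.094598329−-1.181539145)/0.012371 = 7.027792
sinθ=-0.233856, cosθ=0.972271
F = (M+m)·ẍ + m·l·cosθ·θ̈ − m·l·sinθ·θ̇² = -14.982673 + 0.709887 − -0.033918 = -14.238868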